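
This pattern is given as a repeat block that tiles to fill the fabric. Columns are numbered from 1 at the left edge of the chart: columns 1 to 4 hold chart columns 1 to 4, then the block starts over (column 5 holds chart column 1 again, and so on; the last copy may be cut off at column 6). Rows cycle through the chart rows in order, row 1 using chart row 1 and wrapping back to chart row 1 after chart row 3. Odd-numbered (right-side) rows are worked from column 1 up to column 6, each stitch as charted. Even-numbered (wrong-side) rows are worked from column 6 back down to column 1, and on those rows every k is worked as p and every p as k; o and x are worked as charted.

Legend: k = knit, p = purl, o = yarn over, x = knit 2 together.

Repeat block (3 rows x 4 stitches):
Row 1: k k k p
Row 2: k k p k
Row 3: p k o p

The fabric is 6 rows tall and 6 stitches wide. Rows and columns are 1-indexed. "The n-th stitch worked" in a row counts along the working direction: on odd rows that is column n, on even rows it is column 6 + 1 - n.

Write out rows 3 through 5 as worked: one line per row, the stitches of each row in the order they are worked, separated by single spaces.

Result:
p k o p p k
p p k p p p
k k p k k k

Derivation:
Row 3: chart row 3, RS - tile across columns 1-6 and work as-is.
Row 4: chart row 1, WS - tiled (columns 1-6): k k k p k k; work from column 6 back to 1 with k<->p swapped.
Row 5: chart row 2, RS - tile across columns 1-6 and work as-is.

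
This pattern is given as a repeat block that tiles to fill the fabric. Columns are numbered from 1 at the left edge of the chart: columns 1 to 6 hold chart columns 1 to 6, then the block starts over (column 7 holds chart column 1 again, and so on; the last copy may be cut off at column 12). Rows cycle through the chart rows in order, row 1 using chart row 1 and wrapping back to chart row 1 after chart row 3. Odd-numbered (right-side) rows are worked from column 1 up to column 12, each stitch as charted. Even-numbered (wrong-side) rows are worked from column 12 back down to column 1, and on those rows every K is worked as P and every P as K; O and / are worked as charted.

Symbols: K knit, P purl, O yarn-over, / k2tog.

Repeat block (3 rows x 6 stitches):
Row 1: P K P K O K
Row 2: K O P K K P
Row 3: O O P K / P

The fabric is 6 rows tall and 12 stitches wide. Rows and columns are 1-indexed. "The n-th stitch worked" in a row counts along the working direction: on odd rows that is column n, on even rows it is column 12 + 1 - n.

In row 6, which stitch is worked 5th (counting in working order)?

== STITCH ==
O

Derivation:
Row 6: (6-1) mod 3 = 2, so use chart row 3. Even row -> WS.
Chart row 3 tiled across columns 1-12: O O P K / P O O P K / P
WS: work from column 12 back to column 1 (reverse the tiled row), swapping K<->P (O and / unchanged).
Row 6 as worked: K / P K O O K / P K O O
The 5th stitch worked is O.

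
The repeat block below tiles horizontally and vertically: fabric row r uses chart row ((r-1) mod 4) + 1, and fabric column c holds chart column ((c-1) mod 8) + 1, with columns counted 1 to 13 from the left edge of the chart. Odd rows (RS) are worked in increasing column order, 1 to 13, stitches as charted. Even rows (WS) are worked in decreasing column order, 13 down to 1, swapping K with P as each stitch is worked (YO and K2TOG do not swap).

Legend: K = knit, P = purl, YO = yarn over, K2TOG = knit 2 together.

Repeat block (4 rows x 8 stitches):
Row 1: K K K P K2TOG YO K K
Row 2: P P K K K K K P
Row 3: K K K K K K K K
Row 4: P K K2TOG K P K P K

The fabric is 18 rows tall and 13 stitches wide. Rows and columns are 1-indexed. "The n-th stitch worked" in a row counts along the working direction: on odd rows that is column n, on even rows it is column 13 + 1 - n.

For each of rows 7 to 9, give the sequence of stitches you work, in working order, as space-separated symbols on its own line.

Row 7: chart row 3, RS - tile across columns 1-13 and work as-is.
Row 8: chart row 4, WS - tiled (columns 1-13): P K K2TOG K P K P K P K K2TOG K P; work from column 13 back to 1 with K<->P swapped.
Row 9: chart row 1, RS - tile across columns 1-13 and work as-is.

== ROWS AS WORKED ==
K K K K K K K K K K K K K
K P K2TOG P K P K P K P K2TOG P K
K K K P K2TOG YO K K K K K P K2TOG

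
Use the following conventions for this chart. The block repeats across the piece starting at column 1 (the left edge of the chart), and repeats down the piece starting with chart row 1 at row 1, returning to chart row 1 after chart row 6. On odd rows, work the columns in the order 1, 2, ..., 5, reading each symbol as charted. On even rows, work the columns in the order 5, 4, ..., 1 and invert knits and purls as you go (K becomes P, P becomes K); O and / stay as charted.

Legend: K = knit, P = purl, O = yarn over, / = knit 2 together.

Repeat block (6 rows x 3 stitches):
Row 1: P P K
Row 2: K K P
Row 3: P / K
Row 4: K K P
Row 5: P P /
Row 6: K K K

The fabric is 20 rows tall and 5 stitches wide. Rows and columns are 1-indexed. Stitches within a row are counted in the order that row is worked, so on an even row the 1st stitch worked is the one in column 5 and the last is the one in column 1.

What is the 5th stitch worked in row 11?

For row 11: chart row = ((11-1) mod 6) + 1 = 5; this is a RS (odd) row.
Chart row 5 tiled across columns 1-5: P P / P P
RS row: no reversal, no swap; stitch n worked = column n.
Counting 5 along the worked row gives P.

Result:
P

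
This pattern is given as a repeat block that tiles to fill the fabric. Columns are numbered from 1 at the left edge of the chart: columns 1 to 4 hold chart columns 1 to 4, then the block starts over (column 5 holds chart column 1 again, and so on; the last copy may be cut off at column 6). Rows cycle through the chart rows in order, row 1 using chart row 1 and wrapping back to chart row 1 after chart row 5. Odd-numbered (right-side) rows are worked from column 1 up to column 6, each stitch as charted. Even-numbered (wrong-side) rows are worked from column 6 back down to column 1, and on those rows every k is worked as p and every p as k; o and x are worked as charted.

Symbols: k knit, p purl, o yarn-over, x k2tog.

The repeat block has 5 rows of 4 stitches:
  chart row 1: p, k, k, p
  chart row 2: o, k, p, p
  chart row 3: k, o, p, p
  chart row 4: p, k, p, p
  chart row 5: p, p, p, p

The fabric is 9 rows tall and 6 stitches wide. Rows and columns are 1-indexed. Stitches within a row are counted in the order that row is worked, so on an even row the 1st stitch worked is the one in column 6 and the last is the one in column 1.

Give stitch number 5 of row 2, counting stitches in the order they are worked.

Row 2: (2-1) mod 5 = 1, so use chart row 2. Even row -> WS.
Chart row 2 tiled across columns 1-6: o k p p o k
Wrong side: read the tiled row from column 6 down to 1 and exchange k with p (leave o, x).
Row 2 as worked: p o k k p o
The 5th stitch worked is p.

Result:
p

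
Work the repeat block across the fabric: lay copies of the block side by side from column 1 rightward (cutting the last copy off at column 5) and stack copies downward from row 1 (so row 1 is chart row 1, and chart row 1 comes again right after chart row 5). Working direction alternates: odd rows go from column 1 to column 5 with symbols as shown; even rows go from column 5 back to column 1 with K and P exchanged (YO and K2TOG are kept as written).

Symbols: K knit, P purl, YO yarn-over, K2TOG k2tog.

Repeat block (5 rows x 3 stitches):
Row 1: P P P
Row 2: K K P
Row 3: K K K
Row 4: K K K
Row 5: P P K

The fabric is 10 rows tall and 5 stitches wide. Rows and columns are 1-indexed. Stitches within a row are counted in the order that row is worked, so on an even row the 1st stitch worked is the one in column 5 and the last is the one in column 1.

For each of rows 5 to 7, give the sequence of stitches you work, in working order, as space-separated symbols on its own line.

Result:
P P K P P
K K K K K
K K P K K

Derivation:
Row 5: chart row 5, RS - tile across columns 1-5 and work as-is.
Row 6: chart row 1, WS - tiled (columns 1-5): P P P P P; work from column 5 back to 1 with K<->P swapped.
Row 7: chart row 2, RS - tile across columns 1-5 and work as-is.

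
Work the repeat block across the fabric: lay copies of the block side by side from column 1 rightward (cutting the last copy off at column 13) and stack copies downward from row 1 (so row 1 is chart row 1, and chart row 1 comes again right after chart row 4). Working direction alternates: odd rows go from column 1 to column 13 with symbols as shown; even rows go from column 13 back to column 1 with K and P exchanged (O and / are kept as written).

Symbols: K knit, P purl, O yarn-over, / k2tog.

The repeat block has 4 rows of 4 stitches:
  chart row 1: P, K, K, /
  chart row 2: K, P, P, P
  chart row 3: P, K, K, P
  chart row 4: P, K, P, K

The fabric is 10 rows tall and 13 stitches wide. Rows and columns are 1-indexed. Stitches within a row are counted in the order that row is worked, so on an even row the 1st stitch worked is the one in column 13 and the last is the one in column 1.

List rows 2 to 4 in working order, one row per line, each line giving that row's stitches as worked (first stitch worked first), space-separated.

Row 2: chart row 2, WS - tiled (columns 1-13): K P P P K P P P K P P P K; work from column 13 back to 1 with K<->P swapped.
Row 3: chart row 3, RS - tile across columns 1-13 and work as-is.
Row 4: chart row 4, WS - tiled (columns 1-13): P K P K P K P K P K P K P; work from column 13 back to 1 with K<->P swapped.

== ROWS AS WORKED ==
P K K K P K K K P K K K P
P K K P P K K P P K K P P
K P K P K P K P K P K P K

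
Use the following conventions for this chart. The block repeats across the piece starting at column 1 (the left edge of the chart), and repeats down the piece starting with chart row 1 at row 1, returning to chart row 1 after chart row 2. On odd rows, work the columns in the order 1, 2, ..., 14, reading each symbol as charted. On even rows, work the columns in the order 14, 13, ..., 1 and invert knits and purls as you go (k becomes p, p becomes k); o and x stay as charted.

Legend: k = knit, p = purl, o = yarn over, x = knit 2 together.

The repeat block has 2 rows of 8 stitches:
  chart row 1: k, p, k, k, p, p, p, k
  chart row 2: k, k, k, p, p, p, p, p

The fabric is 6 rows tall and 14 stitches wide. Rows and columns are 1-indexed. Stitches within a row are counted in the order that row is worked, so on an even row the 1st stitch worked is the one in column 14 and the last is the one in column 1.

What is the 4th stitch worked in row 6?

Result:
p

Derivation:
Row 6: (6-1) mod 2 = 1, so use chart row 2. Even row -> WS.
Chart row 2 tiled across columns 1-14: k k k p p p p p k k k p p p
Wrong side: read the tiled row from column 14 down to 1 and exchange k with p (leave o, x).
Row 6 as worked: k k k p p p k k k k k p p p
Stitch 4 in working order -> p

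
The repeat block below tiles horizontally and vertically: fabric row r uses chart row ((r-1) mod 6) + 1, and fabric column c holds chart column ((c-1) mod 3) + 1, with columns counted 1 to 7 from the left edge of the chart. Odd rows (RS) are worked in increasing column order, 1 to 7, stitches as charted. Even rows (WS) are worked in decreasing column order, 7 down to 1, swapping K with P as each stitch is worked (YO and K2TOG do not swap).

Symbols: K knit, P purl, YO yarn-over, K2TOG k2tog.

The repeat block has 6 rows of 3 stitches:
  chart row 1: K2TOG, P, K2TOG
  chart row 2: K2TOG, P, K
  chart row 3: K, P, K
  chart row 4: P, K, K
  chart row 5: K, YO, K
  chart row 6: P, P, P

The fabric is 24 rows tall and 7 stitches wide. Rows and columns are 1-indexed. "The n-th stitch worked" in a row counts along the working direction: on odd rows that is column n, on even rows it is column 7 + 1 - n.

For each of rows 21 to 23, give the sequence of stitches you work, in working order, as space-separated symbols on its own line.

Row 21: chart row 3, RS - tile across columns 1-7 and work as-is.
Row 22: chart row 4, WS - tiled (columns 1-7): P K K P K K P; work from column 7 back to 1 with K<->P swapped.
Row 23: chart row 5, RS - tile across columns 1-7 and work as-is.

== ROWS AS WORKED ==
K P K K P K K
K P P K P P K
K YO K K YO K K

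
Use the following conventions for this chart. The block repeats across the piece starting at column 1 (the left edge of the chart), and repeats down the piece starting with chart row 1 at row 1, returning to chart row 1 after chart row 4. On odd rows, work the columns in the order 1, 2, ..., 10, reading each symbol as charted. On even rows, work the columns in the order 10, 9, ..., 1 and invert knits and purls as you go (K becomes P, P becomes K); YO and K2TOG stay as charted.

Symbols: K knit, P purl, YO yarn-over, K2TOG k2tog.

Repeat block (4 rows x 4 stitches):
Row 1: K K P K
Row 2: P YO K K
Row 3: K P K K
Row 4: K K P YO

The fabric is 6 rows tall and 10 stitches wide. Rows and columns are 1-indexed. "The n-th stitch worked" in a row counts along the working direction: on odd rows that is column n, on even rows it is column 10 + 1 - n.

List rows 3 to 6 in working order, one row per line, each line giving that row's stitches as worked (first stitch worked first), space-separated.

Result:
K P K K K P K K K P
P P YO K P P YO K P P
K K P K K K P K K K
YO K P P YO K P P YO K

Derivation:
Row 3: chart row 3, RS - tile across columns 1-10 and work as-is.
Row 4: chart row 4, WS - tiled (columns 1-10): K K P YO K K P YO K K; work from column 10 back to 1 with K<->P swapped.
Row 5: chart row 1, RS - tile across columns 1-10 and work as-is.
Row 6: chart row 2, WS - tiled (columns 1-10): P YO K K P YO K K P YO; work from column 10 back to 1 with K<->P swapped.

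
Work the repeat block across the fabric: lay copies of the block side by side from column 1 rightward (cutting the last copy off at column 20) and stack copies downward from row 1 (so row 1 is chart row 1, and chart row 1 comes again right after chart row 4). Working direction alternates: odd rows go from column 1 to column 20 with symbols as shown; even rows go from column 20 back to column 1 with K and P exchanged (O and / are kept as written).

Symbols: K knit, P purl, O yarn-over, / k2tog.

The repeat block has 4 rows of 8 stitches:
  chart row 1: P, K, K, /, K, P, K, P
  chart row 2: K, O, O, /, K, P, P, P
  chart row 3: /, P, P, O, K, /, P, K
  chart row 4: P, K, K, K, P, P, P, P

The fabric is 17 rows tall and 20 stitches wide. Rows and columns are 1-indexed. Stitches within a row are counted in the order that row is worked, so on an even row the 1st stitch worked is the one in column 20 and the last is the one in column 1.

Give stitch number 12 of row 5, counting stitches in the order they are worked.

Result:
/

Derivation:
Row 5: (5-1) mod 4 = 0, so use chart row 1. Odd row -> RS.
Chart row 1 tiled across columns 1-20: P K K / K P K P P K K / K P K P P K K /
RS row: no reversal, no swap; stitch n worked = column n.
Counting 12 along the worked row gives /.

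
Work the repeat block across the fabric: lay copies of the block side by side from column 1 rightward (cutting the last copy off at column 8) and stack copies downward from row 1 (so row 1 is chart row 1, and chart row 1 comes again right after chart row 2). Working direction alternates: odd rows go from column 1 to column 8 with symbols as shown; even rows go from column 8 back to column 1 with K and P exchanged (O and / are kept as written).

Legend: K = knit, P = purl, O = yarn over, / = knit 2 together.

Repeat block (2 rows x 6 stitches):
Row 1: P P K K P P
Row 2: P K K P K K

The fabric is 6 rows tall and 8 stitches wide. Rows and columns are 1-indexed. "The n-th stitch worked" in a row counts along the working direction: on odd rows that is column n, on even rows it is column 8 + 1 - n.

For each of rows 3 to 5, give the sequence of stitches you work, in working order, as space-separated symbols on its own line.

== ROWS AS WORKED ==
P P K K P P P P
P K P P K P P K
P P K K P P P P

Derivation:
Row 3: chart row 1, RS - tile across columns 1-8 and work as-is.
Row 4: chart row 2, WS - tiled (columns 1-8): P K K P K K P K; work from column 8 back to 1 with K<->P swapped.
Row 5: chart row 1, RS - tile across columns 1-8 and work as-is.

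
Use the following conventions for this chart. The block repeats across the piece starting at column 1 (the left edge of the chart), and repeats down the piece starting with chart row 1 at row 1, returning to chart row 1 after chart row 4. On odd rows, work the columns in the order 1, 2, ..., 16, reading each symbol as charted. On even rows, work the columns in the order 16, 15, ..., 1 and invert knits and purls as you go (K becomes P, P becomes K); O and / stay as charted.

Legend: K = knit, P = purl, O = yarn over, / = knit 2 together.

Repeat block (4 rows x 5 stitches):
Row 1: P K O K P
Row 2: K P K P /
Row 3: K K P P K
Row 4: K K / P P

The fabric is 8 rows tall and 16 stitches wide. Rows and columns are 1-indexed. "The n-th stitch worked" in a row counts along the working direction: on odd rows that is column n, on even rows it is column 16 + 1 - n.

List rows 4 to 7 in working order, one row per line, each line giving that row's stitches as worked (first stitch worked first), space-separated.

Rows as worked:
P K K / P P K K / P P K K / P P
P K O K P P K O K P P K O K P P
P / K P K P / K P K P / K P K P
K K P P K K K P P K K K P P K K

Derivation:
Row 4: chart row 4, WS - tiled (columns 1-16): K K / P P K K / P P K K / P P K; work from column 16 back to 1 with K<->P swapped.
Row 5: chart row 1, RS - tile across columns 1-16 and work as-is.
Row 6: chart row 2, WS - tiled (columns 1-16): K P K P / K P K P / K P K P / K; work from column 16 back to 1 with K<->P swapped.
Row 7: chart row 3, RS - tile across columns 1-16 and work as-is.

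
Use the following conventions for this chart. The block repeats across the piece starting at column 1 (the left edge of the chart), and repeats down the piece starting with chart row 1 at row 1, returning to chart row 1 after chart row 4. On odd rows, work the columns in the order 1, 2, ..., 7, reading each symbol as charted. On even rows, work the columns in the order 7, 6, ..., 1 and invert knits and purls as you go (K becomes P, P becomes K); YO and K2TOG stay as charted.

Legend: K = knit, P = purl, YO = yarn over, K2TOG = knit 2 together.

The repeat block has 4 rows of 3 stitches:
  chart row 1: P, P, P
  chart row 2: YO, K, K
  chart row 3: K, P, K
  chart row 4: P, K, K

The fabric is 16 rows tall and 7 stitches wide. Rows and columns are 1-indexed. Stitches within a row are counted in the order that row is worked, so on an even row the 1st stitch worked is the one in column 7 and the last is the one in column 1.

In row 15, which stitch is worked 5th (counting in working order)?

Result:
P

Derivation:
Row 15: (15-1) mod 4 = 2, so use chart row 3. Odd row -> RS.
Chart row 3 tiled across columns 1-7: K P K K P K K
RS row: no reversal, no swap; stitch n worked = column n.
The 5th stitch worked is P.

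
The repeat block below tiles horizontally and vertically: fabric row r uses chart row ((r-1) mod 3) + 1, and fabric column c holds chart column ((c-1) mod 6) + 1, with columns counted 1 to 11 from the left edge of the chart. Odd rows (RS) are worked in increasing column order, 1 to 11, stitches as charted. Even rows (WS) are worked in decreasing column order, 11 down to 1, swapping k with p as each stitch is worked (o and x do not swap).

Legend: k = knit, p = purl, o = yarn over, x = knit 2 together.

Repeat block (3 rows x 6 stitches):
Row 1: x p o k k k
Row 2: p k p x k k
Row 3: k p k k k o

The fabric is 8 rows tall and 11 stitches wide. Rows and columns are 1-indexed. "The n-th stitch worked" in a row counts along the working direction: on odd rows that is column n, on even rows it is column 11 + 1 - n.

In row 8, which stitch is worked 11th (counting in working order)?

== STITCH ==
k

Derivation:
For row 8: chart row = ((8-1) mod 3) + 1 = 2; this is a WS (even) row.
Chart row 2 tiled across columns 1-11: p k p x k k p k p x k
Wrong side: read the tiled row from column 11 down to 1 and exchange k with p (leave o, x).
Row 8 as worked: p x k p k p p x k p k
The 11th stitch worked is k.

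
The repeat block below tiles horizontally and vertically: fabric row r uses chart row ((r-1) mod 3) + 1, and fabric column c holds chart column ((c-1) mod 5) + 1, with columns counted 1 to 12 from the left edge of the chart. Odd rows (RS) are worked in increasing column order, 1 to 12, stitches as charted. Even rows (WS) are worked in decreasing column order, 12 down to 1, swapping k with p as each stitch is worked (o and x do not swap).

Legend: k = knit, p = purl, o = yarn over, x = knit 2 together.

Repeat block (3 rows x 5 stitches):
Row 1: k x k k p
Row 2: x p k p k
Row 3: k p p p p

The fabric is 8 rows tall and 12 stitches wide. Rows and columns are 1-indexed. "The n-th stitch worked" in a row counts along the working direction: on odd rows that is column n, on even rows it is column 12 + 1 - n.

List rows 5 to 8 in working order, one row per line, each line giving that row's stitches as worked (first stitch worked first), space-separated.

Row 5: chart row 2, RS - tile across columns 1-12 and work as-is.
Row 6: chart row 3, WS - tiled (columns 1-12): k p p p p k p p p p k p; work from column 12 back to 1 with k<->p swapped.
Row 7: chart row 1, RS - tile across columns 1-12 and work as-is.
Row 8: chart row 2, WS - tiled (columns 1-12): x p k p k x p k p k x p; work from column 12 back to 1 with k<->p swapped.

== ROWS AS WORKED ==
x p k p k x p k p k x p
k p k k k k p k k k k p
k x k k p k x k k p k x
k x p k p k x p k p k x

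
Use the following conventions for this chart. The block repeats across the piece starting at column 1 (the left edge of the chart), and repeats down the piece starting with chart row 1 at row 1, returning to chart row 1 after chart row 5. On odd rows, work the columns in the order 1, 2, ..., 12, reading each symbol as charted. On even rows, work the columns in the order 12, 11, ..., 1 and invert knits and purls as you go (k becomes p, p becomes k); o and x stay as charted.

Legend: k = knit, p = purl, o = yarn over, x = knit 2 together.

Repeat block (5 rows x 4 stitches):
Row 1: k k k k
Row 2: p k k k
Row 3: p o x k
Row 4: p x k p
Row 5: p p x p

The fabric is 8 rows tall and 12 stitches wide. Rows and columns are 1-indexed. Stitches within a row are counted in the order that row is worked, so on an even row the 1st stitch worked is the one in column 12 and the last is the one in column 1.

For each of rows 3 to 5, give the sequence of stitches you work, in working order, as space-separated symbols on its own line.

Row 3: chart row 3, RS - tile across columns 1-12 and work as-is.
Row 4: chart row 4, WS - tiled (columns 1-12): p x k p p x k p p x k p; work from column 12 back to 1 with k<->p swapped.
Row 5: chart row 5, RS - tile across columns 1-12 and work as-is.

Rows as worked:
p o x k p o x k p o x k
k p x k k p x k k p x k
p p x p p p x p p p x p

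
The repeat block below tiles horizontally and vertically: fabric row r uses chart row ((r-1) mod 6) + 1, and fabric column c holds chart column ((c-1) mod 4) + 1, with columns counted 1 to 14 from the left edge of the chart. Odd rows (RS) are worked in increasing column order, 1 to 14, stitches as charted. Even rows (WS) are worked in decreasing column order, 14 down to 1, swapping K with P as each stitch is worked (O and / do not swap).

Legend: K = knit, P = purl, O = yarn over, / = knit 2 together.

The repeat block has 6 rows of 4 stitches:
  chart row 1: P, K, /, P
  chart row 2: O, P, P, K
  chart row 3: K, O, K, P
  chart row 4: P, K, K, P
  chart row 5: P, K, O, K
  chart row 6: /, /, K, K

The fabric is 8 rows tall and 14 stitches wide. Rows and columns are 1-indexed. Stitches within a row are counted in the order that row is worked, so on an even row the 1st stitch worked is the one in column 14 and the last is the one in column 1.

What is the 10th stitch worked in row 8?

For row 8: chart row = ((8-1) mod 6) + 1 = 2; this is a WS (even) row.
Chart row 2 tiled across columns 1-14: O P P K O P P K O P P K O P
WS: work from column 14 back to column 1 (reverse the tiled row), swapping K<->P (O and / unchanged).
Row 8 as worked: K O P K K O P K K O P K K O
The 10th stitch worked is O.

Result:
O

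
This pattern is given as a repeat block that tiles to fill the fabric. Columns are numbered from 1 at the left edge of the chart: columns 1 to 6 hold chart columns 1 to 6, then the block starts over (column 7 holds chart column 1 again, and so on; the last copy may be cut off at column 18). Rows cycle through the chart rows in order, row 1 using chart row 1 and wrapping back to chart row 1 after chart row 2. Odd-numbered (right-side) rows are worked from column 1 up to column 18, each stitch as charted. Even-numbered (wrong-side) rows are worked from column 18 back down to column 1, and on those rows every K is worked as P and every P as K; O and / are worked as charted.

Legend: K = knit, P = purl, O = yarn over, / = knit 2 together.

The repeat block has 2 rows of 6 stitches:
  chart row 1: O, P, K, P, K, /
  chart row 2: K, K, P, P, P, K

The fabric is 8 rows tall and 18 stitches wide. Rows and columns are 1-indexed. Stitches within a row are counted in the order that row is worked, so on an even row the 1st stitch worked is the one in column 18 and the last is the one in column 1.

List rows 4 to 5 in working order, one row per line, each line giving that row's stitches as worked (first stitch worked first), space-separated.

Row 4: chart row 2, WS - tiled (columns 1-18): K K P P P K K K P P P K K K P P P K; work from column 18 back to 1 with K<->P swapped.
Row 5: chart row 1, RS - tile across columns 1-18 and work as-is.

== ROWS AS WORKED ==
P K K K P P P K K K P P P K K K P P
O P K P K / O P K P K / O P K P K /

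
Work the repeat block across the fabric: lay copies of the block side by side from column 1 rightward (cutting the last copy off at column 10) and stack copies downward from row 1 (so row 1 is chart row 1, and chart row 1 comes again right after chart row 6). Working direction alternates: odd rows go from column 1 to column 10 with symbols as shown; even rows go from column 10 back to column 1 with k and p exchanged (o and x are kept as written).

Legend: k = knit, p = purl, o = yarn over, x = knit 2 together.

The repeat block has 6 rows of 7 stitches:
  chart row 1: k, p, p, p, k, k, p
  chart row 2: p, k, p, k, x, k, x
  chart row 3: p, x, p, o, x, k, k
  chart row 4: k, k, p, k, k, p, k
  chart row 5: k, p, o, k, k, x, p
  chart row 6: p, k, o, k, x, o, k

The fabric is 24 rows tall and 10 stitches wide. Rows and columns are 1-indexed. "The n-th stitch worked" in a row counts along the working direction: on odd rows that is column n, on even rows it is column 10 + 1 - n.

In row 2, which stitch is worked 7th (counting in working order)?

For row 2: chart row = ((2-1) mod 6) + 1 = 2; this is a WS (even) row.
Chart row 2 tiled across columns 1-10: p k p k x k x p k p
WS: work from column 10 back to column 1 (reverse the tiled row), swapping k<->p (o and x unchanged).
Row 2 as worked: k p k x p x p k p k
Stitch 7 in working order -> p

Stitch:
p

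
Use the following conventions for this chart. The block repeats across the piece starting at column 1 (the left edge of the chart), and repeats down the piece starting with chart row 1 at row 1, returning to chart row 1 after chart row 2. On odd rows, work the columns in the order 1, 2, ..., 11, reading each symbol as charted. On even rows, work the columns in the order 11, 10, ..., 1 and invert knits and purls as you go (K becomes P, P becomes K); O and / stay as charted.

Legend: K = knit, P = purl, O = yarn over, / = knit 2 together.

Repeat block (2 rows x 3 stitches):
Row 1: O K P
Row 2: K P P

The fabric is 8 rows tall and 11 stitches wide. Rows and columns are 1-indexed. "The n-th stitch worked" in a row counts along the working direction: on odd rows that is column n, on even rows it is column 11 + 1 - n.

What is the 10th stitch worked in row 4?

Row 4 uses chart row ((4-1) mod 2)+1 = 2. Row 4 is even, so WS.
Chart row 2 tiled across columns 1-11: K P P K P P K P P K P
WS: work from column 11 back to column 1 (reverse the tiled row), swapping K<->P (O and / unchanged).
Row 4 as worked: K P K K P K K P K K P
Counting 10 along the worked row gives K.

== STITCH ==
K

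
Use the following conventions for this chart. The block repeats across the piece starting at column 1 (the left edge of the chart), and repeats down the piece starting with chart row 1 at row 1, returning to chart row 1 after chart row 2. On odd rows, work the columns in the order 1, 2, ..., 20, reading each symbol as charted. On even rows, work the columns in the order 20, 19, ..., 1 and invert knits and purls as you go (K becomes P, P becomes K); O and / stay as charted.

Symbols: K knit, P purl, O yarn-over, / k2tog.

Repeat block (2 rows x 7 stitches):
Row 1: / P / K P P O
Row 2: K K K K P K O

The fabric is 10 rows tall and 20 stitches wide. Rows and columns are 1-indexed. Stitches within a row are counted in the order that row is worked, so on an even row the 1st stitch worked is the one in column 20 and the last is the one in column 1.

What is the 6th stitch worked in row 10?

Row 10 uses chart row ((10-1) mod 2)+1 = 2. Row 10 is even, so WS.
Chart row 2 tiled across columns 1-20: K K K K P K O K K K K P K O K K K K P K
WS row: flip the tiled sequence (start at column 20) and apply K<->P; O and / stay.
Row 10 as worked: P K P P P P O P K P P P P O P K P P P P
The 6th stitch worked is P.

Result:
P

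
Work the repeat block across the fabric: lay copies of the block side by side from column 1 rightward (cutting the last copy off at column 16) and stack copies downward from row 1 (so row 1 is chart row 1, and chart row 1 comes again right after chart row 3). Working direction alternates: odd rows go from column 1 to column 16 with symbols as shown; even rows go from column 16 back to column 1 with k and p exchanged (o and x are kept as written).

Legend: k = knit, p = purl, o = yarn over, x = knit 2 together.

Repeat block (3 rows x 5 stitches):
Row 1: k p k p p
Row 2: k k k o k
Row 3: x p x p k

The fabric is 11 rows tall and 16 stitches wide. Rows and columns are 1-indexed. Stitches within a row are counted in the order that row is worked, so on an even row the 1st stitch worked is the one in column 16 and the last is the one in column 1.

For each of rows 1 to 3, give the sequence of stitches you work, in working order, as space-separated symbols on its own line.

Result:
k p k p p k p k p p k p k p p k
p p o p p p p o p p p p o p p p
x p x p k x p x p k x p x p k x

Derivation:
Row 1: chart row 1, RS - tile across columns 1-16 and work as-is.
Row 2: chart row 2, WS - tiled (columns 1-16): k k k o k k k k o k k k k o k k; work from column 16 back to 1 with k<->p swapped.
Row 3: chart row 3, RS - tile across columns 1-16 and work as-is.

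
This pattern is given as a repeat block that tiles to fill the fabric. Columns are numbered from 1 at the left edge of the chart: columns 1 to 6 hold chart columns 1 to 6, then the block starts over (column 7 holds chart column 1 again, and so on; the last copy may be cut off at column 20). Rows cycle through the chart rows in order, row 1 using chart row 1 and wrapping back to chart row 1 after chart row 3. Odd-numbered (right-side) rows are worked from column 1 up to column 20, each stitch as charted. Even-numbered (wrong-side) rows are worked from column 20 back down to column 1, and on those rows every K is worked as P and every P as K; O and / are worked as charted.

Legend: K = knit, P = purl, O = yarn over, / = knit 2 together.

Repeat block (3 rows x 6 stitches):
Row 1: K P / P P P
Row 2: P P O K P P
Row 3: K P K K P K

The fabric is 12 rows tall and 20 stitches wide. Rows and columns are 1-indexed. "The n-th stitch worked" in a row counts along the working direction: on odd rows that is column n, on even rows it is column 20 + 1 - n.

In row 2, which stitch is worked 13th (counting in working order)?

Row 2 uses chart row ((2-1) mod 3)+1 = 2. Row 2 is even, so WS.
Chart row 2 tiled across columns 1-20: P P O K P P P P O K P P P P O K P P P P
WS row: flip the tiled sequence (start at column 20) and apply K<->P; O and / stay.
Row 2 as worked: K K K K P O K K K K P O K K K K P O K K
Counting 13 along the worked row gives K.

== STITCH ==
K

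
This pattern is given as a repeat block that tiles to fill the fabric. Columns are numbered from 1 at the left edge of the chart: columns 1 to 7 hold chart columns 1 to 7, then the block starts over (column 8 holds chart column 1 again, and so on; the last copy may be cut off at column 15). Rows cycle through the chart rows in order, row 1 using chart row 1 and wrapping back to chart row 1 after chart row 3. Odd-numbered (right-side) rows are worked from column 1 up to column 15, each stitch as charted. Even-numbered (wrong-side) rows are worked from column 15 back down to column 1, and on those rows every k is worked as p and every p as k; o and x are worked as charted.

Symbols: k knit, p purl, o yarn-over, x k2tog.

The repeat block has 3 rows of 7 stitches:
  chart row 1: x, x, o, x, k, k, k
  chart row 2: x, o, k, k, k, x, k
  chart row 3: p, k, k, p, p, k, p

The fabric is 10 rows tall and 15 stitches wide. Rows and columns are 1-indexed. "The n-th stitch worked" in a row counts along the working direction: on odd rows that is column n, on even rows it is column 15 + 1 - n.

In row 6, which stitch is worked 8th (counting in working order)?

== STITCH ==
k

Derivation:
Row 6: (6-1) mod 3 = 2, so use chart row 3. Even row -> WS.
Chart row 3 tiled across columns 1-15: p k k p p k p p k k p p k p p
Wrong side: read the tiled row from column 15 down to 1 and exchange k with p (leave o, x).
Row 6 as worked: k k p k k p p k k p k k p p k
The 8th stitch worked is k.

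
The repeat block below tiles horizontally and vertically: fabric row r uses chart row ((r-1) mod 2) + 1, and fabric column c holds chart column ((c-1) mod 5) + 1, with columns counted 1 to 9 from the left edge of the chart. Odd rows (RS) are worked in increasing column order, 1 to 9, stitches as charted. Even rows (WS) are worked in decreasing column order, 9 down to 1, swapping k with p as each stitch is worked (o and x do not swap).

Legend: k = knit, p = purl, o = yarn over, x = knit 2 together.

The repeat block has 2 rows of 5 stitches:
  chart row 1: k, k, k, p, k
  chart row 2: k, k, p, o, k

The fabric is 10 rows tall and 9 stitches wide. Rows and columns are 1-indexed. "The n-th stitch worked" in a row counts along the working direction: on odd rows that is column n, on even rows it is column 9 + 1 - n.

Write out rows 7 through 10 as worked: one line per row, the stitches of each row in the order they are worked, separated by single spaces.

Row 7: chart row 1, RS - tile across columns 1-9 and work as-is.
Row 8: chart row 2, WS - tiled (columns 1-9): k k p o k k k p o; work from column 9 back to 1 with k<->p swapped.
Row 9: chart row 1, RS - tile across columns 1-9 and work as-is.
Row 10: chart row 2, WS - tiled (columns 1-9): k k p o k k k p o; work from column 9 back to 1 with k<->p swapped.

Rows as worked:
k k k p k k k k p
o k p p p o k p p
k k k p k k k k p
o k p p p o k p p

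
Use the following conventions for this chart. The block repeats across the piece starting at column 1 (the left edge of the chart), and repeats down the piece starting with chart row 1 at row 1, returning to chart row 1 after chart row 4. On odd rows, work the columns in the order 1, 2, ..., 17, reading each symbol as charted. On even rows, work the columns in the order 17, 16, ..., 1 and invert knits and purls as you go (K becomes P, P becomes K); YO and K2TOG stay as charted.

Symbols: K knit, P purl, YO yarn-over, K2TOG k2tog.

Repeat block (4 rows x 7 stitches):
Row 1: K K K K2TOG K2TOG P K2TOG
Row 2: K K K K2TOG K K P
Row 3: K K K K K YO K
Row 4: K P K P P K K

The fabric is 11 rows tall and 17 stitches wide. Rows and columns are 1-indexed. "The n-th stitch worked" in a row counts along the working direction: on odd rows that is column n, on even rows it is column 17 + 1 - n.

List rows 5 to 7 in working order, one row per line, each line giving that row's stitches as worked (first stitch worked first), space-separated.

Row 5: chart row 1, RS - tile across columns 1-17 and work as-is.
Row 6: chart row 2, WS - tiled (columns 1-17): K K K K2TOG K K P K K K K2TOG K K P K K K; work from column 17 back to 1 with K<->P swapped.
Row 7: chart row 3, RS - tile across columns 1-17 and work as-is.

== ROWS AS WORKED ==
K K K K2TOG K2TOG P K2TOG K K K K2TOG K2TOG P K2TOG K K K
P P P K P P K2TOG P P P K P P K2TOG P P P
K K K K K YO K K K K K K YO K K K K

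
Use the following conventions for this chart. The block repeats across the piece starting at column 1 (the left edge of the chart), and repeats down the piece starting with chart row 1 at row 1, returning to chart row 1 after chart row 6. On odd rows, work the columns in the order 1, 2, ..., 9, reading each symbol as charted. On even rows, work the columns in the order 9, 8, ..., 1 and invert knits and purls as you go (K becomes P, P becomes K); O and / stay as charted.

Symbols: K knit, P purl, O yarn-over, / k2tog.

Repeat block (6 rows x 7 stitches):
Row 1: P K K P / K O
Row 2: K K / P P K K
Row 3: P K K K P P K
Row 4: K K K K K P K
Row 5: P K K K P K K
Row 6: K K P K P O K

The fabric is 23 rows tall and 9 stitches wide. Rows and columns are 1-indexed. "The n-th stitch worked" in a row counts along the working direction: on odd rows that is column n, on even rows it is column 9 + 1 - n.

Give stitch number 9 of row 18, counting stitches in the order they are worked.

Stitch:
P

Derivation:
Row 18 uses chart row ((18-1) mod 6)+1 = 6. Row 18 is even, so WS.
Chart row 6 tiled across columns 1-9: K K P K P O K K K
WS: work from column 9 back to column 1 (reverse the tiled row), swapping K<->P (O and / unchanged).
Row 18 as worked: P P P O K P K P P
Stitch 9 in working order -> P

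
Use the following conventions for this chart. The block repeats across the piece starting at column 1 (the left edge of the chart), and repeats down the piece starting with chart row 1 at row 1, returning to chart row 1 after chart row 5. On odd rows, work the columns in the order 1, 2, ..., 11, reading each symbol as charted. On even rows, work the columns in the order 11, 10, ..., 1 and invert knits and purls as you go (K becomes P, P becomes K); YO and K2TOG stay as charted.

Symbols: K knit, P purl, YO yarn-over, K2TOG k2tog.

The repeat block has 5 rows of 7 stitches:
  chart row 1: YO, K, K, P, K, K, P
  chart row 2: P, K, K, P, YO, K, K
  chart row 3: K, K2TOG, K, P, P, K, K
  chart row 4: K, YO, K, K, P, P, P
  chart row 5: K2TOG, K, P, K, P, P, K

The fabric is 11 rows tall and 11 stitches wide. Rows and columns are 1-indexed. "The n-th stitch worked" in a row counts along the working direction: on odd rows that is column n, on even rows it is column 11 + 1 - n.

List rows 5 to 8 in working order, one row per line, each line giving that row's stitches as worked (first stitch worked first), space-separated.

Result:
K2TOG K P K P P K K2TOG K P K
K P P YO K P P K P P YO
P K K P YO K K P K K P
K P K2TOG P P P K K P K2TOG P

Derivation:
Row 5: chart row 5, RS - tile across columns 1-11 and work as-is.
Row 6: chart row 1, WS - tiled (columns 1-11): YO K K P K K P YO K K P; work from column 11 back to 1 with K<->P swapped.
Row 7: chart row 2, RS - tile across columns 1-11 and work as-is.
Row 8: chart row 3, WS - tiled (columns 1-11): K K2TOG K P P K K K K2TOG K P; work from column 11 back to 1 with K<->P swapped.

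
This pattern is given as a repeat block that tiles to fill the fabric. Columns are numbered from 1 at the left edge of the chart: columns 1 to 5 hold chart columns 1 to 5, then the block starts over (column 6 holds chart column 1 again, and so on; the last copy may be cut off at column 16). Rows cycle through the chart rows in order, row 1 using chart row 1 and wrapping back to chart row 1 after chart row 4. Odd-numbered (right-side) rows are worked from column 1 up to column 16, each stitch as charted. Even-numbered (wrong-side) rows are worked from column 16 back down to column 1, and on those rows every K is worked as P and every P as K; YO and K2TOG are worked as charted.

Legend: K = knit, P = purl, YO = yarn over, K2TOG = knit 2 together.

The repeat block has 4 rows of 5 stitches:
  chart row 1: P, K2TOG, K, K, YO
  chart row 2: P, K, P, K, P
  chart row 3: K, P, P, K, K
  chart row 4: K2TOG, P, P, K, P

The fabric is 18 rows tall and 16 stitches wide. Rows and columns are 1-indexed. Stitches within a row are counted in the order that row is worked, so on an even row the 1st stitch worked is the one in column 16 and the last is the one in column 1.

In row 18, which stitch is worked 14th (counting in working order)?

Stitch:
K

Derivation:
Row 18 uses chart row ((18-1) mod 4)+1 = 2. Row 18 is even, so WS.
Chart row 2 tiled across columns 1-16: P K P K P P K P K P P K P K P P
WS row: flip the tiled sequence (start at column 16) and apply K<->P; YO and K2TOG stay.
Row 18 as worked: K K P K P K K P K P K K P K P K
The 14th stitch worked is K.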